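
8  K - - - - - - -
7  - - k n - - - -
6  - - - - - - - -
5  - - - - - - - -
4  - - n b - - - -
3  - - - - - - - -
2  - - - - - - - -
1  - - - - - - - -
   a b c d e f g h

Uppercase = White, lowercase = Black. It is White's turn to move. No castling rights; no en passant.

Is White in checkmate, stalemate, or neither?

White to move; white king on a8.
In check: no.
King squares — a7: attacked by Bd4; b7: attacked by Kc7; b8: attacked by Kc7.
Legal moves for White: none.
Not in check and no legal moves → stalemate.

stalemate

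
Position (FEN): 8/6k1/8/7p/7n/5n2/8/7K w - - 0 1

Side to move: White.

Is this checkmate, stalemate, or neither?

White to move; white king on h1.
In check: no.
King squares — g1: attacked by Nf3; g2: attacked by Nh4; h2: attacked by Nf3.
Legal moves for White: none.
Not in check and no legal moves → stalemate.

stalemate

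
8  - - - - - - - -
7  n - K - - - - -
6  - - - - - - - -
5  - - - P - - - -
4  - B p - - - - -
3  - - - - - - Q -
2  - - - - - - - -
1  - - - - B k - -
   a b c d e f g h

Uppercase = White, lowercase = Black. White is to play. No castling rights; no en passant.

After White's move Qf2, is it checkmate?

After Qf2: black king on f1; in check: yes, from the white queen on f2.
King squares — e1: attacked by Qf2; g1: attacked by Qf2; e2: attacked by Qf2; f2: attacked by Be1; g2: attacked by Qf2.
Black has no legal moves → checkmate.

yes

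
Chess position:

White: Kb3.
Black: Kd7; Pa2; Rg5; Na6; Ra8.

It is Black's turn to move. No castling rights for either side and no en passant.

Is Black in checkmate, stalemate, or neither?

Black to move; black king on d7.
In check: no.
Legal moves for Black include: Rh8, Rag8, Rf8, Re8, Rd8, Rc8, Rb8+, Ra7, Ke8, Kd8, Kc8, Ke7, Kc7, Ke6, Kd6, Kc6, Nb8, Nc7, ... (list truncated; more exist).
Black has legal moves and is not in check → neither.

neither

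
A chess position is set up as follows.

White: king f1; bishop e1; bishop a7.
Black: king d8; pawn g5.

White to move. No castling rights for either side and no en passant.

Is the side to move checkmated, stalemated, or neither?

White to move; white king on f1.
In check: no.
Legal moves for White: Bb8, Bb6+, Bc5, Bd4, Be3, Baf2, Bg1, Kg2, Kf2, Ke2, Kg1, Ba5+, Bh4, Bb4, Bg3, Bc3, Bef2, Bd2.
White has 18 legal moves and is not in check → neither.

neither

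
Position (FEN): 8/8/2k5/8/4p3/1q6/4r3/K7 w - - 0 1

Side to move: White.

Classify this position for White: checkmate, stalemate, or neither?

stalemate

White to move; white king on a1.
In check: no.
King squares — b1: attacked by Qb3; a2: attacked by Re2; b2: attacked by Re2.
Legal moves for White: none.
Not in check and no legal moves → stalemate.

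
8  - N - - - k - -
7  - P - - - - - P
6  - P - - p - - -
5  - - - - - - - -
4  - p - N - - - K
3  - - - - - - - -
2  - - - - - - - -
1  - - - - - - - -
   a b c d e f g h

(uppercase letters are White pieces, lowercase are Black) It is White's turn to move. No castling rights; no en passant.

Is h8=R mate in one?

no

After h8=R: black king on f8; in check: yes, from the white rook on h8.
Black has 3 legal replies: Kg7, Kf7, Ke7.
In check but a legal move exists → not checkmate.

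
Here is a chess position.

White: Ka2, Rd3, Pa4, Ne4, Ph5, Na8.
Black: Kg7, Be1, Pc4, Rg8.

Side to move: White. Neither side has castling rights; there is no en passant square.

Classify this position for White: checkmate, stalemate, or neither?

neither

White to move; white king on a2.
In check: no.
Legal moves for White include: Nc7, Nb6, Nf6, Nd6, Ng5, Nc5, Ng3, Nc3, Nf2, Nd2, Rd8, Rd7+, Rd6, Rd5, Rd4, Rh3, Rg3+, Rf3, ... (list truncated; more exist).
White has legal moves and is not in check → neither.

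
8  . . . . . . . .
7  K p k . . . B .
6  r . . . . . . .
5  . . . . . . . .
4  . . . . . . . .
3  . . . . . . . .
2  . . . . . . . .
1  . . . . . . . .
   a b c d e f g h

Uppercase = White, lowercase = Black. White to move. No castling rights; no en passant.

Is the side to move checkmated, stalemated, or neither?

checkmate

White to move; white king on a7.
In check: yes, from the black rook on a6.
King squares — a6: attacked by Pb7; b6: attacked by Ra6; b7: attacked by Kc7; a8: attacked by Ra6; b8: attacked by Kc7.
Legal moves for White: none.
In check with no legal moves → checkmate.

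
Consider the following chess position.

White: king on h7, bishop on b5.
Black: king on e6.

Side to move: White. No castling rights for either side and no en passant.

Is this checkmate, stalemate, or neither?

neither

White to move; white king on h7.
In check: no.
Legal moves for White: Kh8, Kg8, Kg7, Kh6, Kg6, Be8, Bd7+, Bc6, Ba6, Bc4+, Ba4, Bd3, Be2, Bf1.
White has 14 legal moves and is not in check → neither.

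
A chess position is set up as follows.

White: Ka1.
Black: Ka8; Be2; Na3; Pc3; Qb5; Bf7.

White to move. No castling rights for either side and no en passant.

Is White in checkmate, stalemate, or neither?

White to move; white king on a1.
In check: no.
King squares — b1: attacked by Na3; a2: attacked by Bf7; b2: attacked by Pc3.
Legal moves for White: none.
Not in check and no legal moves → stalemate.

stalemate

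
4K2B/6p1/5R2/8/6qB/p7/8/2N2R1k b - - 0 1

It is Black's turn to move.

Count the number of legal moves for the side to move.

3

Black to move; king on h1.
In check: yes, from the white rook on f1.
Legal moves: Kh2, Kg2, Qg1.
Count: 3.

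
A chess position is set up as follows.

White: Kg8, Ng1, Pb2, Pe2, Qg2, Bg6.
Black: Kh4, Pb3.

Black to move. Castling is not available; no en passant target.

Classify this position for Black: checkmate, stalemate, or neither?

stalemate

Black to move; black king on h4.
In check: no.
King squares — g3: attacked by Qg2; h3: attacked by Ng1; g4: attacked by Qg2; g5: attacked by Qg2; h5: attacked by Bg6.
Legal moves for Black: none.
Not in check and no legal moves → stalemate.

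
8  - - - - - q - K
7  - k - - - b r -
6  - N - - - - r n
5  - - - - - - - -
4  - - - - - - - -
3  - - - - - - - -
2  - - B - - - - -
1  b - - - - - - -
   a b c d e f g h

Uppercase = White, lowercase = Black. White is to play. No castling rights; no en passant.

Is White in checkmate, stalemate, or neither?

checkmate

White to move; white king on h8.
In check: yes, from the black queen on f8.
King squares — g7: attacked by Ba1; h7: attacked by Rg7; g8: attacked by Nh6.
Legal moves for White: none.
In check with no legal moves → checkmate.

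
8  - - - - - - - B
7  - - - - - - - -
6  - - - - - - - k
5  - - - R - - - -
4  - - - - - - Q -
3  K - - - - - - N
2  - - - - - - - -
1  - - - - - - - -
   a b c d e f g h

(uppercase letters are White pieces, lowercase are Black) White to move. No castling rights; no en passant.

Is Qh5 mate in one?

After Qh5: black king on h6; in check: yes, from the white queen on h5.
King squares — g5: attacked by Nh3; h5: attacked by Rd5; g6: attacked by Qh5; g7: attacked by Bh8; h7: attacked by Qh5.
Black has no legal moves → checkmate.

yes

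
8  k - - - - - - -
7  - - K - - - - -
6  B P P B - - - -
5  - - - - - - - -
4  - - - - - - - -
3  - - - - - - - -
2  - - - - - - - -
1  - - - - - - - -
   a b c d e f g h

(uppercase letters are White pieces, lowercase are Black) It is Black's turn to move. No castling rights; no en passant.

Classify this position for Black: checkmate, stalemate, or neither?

Black to move; black king on a8.
In check: no.
King squares — a7: attacked by Pb6; b7: attacked by Ba6; b8: attacked by Kc7.
Legal moves for Black: none.
Not in check and no legal moves → stalemate.

stalemate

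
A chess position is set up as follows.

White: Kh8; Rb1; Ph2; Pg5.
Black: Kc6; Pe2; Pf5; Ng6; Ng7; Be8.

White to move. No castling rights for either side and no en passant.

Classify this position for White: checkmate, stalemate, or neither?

White to move; white king on h8.
In check: yes, from the black knight on g6.
King squares — g7: available; h7: available; g8: available.
Legal moves for White: Kg8, Kh7, Kxg7.
White is in check but has 3 legal moves → neither.

neither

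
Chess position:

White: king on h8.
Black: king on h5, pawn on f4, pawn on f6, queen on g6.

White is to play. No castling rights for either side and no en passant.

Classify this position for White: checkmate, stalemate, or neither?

White to move; white king on h8.
In check: no.
King squares — g7: attacked by Qg6; h7: attacked by Qg6; g8: attacked by Qg6.
Legal moves for White: none.
Not in check and no legal moves → stalemate.

stalemate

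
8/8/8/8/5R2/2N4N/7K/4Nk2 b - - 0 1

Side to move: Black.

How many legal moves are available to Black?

1

Black to move; king on f1.
In check: yes, from the white rook on f4.
Legal moves: Kxe1.
Count: 1.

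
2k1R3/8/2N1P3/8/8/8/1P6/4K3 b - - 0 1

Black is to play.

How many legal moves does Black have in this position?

2

Black to move; king on c8.
In check: yes, from the white rook on e8.
Legal moves: Kc7, Kb7.
Count: 2.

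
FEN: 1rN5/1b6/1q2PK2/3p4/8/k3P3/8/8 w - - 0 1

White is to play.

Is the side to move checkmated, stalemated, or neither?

White to move; white king on f6.
In check: no.
Legal moves for White: Ne7, Na7, Nd6, Nxb6, Kg7, Kf7, Ke7, Kg6, Kg5, Kf5, Ke5, e4.
White has 12 legal moves and is not in check → neither.

neither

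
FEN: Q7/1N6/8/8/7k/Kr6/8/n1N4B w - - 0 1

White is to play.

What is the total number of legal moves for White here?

White to move; king on a3.
In check: yes, from the black rook on b3.
Legal moves: Ka4, Ka2, Nxb3.
Count: 3.

3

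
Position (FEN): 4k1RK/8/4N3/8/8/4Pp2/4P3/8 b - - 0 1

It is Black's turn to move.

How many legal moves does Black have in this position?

3

Black to move; king on e8.
In check: yes, from the white rook on g8.
Legal moves: Kf7, Ke7, Kd7.
Count: 3.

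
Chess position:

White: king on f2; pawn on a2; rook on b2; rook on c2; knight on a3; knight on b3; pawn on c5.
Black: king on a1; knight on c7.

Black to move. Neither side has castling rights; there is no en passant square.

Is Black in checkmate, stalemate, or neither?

checkmate

Black to move; black king on a1.
In check: yes, from the white knight on b3.
King squares — b1: attacked by Rb2; a2: attacked by Rb2; b2: attacked by Rc2.
Legal moves for Black: none.
In check with no legal moves → checkmate.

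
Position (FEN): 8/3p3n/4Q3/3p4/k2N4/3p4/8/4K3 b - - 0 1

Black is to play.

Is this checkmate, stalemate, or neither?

Black to move; black king on a4.
In check: no.
Legal moves for Black: Nf8, Nf6, Ng5, Ka5, Kb4, Ka3, dxe6, d6, d2+.
Black has 9 legal moves and is not in check → neither.

neither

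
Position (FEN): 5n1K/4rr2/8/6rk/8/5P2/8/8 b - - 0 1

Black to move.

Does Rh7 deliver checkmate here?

After Rh7: white king on h8; in check: yes, from the black rook on h7.
King squares — g7: attacked by Rg5; h7: attacked by Re7; g8: attacked by Rg5.
White has no legal moves → checkmate.

yes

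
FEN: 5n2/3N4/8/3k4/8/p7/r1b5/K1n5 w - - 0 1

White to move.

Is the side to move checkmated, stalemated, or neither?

White to move; white king on a1.
In check: yes, from the black rook on a2.
King squares — b1: attacked by Bc2; a2: attacked by Nc1; b2: attacked by Ra2.
Legal moves for White: none.
In check with no legal moves → checkmate.

checkmate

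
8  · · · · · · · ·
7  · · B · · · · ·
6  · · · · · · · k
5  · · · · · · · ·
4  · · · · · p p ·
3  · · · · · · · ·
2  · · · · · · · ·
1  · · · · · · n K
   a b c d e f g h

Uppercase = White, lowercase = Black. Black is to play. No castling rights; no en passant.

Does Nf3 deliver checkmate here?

no

After Nf3: white king on h1; in check: no.
White is not in check, so this cannot be checkmate.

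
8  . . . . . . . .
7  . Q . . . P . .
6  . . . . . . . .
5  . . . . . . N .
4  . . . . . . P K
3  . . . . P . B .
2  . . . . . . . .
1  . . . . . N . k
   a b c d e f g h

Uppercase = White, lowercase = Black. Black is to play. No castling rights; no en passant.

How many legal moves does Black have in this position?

Black to move; king on h1.
In check: yes, from the white queen on b7.
Legal moves: Kg1.
Count: 1.

1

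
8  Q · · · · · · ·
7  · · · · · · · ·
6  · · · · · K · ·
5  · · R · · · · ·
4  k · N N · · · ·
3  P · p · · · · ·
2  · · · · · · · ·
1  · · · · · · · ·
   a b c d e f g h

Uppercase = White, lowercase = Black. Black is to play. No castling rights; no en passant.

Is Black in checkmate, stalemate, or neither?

Black to move; black king on a4.
In check: yes, from the white queen on a8.
King squares — a3: attacked by Nc4; b3: attacked by Nd4; b4: attacked by Pa3; a5: attacked by Nc4; b5: attacked by Nd4.
Legal moves for Black: none.
In check with no legal moves → checkmate.

checkmate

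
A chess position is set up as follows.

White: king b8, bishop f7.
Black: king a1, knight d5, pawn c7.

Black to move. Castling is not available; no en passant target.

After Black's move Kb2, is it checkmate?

no

After Kb2: white king on b8; in check: no.
White is not in check, so this cannot be checkmate.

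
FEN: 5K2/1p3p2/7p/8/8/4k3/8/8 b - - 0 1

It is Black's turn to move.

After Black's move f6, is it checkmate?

no

After f6: white king on f8; in check: no.
White is not in check, so this cannot be checkmate.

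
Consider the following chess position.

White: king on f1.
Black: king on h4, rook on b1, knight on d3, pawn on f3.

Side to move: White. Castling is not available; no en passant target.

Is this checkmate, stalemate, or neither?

White to move; white king on f1.
In check: yes, from the black rook on b1.
King squares — e1: attacked by Rb1; g1: attacked by Rb1; e2: attacked by Pf3; f2: attacked by Nd3; g2: attacked by Pf3.
Legal moves for White: none.
In check with no legal moves → checkmate.

checkmate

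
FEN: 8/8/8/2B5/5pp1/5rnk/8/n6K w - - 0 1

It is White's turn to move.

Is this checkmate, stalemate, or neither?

neither

White to move; white king on h1.
In check: yes, from the black knight on g3.
Legal moves for White: Kg1.
White is in check but has 1 legal move → neither.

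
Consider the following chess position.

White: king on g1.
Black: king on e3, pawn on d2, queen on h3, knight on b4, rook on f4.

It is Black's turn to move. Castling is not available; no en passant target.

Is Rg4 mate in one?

After Rg4: white king on g1; in check: yes, from the black rook on g4.
King squares — f1: attacked by Qh3; h1: attacked by Qh3; f2: attacked by Ke3; g2: attacked by Qh3; h2: attacked by Qh3.
White has no legal moves → checkmate.

yes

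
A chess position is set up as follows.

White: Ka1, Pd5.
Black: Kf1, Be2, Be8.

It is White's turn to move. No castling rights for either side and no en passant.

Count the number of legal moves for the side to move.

4

White to move; king on a1.
In check: no.
Legal moves: Kb2, Ka2, Kb1, d6.
Count: 4.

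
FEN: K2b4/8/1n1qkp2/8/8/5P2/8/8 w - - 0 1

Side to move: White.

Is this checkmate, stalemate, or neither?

neither

White to move; white king on a8.
In check: yes, from the black knight on b6.
Legal moves for White: Kb7, Ka7.
White is in check but has 2 legal moves → neither.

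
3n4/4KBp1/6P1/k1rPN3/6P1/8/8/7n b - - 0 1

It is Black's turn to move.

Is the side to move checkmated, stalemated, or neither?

neither

Black to move; black king on a5.
In check: no.
Legal moves for Black include: Nxf7, Nb7, Ne6, Nc6+, Rc8, Rc7+, Rc6, Rxd5, Rb5, Rc4, Rc3, Rc2, Rc1, Kb6, Ka6, Kb5, Kb4, Ka4, ... (list truncated; more exist).
Black has legal moves and is not in check → neither.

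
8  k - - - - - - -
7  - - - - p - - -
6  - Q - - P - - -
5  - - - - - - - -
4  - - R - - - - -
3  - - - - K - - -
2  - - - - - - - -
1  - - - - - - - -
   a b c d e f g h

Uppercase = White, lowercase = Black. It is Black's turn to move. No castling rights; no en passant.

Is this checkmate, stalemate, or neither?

stalemate

Black to move; black king on a8.
In check: no.
King squares — a7: attacked by Qb6; b7: attacked by Qb6; b8: attacked by Qb6.
Legal moves for Black: none.
Not in check and no legal moves → stalemate.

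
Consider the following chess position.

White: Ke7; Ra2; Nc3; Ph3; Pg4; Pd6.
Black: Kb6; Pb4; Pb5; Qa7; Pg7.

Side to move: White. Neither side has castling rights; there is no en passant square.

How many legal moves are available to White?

6

White to move; king on e7.
In check: yes, from the black queen on a7.
Legal moves: Kf8, Ke8, Kd8, Ke6, Rxa7, d7.
Count: 6.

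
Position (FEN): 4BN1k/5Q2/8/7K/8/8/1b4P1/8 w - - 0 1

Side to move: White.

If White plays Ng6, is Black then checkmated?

yes

After Ng6: black king on h8; in check: yes, from the white knight on g6.
King squares — g7: attacked by Qf7; h7: attacked by Qf7; g8: attacked by Qf7.
Black has no legal moves → checkmate.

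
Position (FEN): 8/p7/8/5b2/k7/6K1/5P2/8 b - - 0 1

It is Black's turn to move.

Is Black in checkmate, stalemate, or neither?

neither

Black to move; black king on a4.
In check: no.
Legal moves for Black: Bc8, Bh7, Bd7, Bg6, Be6, Bg4, Be4, Bh3, Bd3, Bc2, Bb1, Kb5, Ka5, Kb4, Kb3, Ka3, a6, a5.
Black has 18 legal moves and is not in check → neither.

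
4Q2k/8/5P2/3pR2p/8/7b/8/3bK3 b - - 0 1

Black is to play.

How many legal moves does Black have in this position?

Black to move; king on h8.
In check: yes, from the white queen on e8.
Legal moves: Kh7.
Count: 1.

1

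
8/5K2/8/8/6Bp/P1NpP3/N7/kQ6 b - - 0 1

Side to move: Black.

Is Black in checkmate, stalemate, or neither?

checkmate

Black to move; black king on a1.
In check: yes, from the white queen on b1.
King squares — b1: attacked by Nc3; a2: attacked by Qb1; b2: attacked by Qb1.
Legal moves for Black: none.
In check with no legal moves → checkmate.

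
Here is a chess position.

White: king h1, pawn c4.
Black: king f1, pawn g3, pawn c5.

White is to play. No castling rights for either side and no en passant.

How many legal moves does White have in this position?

0

White to move; king on h1.
In check: no.
Legal moves: none.
Count: 0.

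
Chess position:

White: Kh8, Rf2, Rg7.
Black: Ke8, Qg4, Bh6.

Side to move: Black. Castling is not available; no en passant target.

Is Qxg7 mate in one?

yes

After Qxg7: white king on h8; in check: yes, from the black queen on g7.
King squares — g7: attacked by Bh6; h7: attacked by Qg7; g8: attacked by Qg7.
White has no legal moves → checkmate.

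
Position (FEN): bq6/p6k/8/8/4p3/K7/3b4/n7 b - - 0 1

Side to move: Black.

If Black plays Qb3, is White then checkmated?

yes

After Qb3: white king on a3; in check: yes, from the black queen on b3.
King squares — a2: attacked by Qb3; b2: attacked by Qb3; b3: attacked by Na1; a4: attacked by Qb3; b4: attacked by Bd2.
White has no legal moves → checkmate.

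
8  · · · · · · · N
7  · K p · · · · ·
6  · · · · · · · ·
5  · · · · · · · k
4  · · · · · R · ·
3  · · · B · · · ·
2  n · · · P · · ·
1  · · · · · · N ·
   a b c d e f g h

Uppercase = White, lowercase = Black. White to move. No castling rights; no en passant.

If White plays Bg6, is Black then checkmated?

no

After Bg6: black king on h5; in check: yes, from the white bishop on g6.
Black has 2 legal replies: Kh6, Kg5.
In check but a legal move exists → not checkmate.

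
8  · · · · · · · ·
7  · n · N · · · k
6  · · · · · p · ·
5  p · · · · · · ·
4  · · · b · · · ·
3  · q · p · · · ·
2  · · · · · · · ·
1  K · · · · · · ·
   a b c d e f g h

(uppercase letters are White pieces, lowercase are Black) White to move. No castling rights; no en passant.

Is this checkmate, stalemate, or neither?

checkmate

White to move; white king on a1.
In check: yes, from the black bishop on d4.
King squares — b1: attacked by Qb3; a2: attacked by Qb3; b2: attacked by Qb3.
Legal moves for White: none.
In check with no legal moves → checkmate.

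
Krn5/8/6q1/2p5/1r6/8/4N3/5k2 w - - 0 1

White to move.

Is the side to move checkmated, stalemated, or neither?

White to move; white king on a8.
In check: yes, from the black rook on b8.
King squares — a7: attacked by Nc8; b7: attacked by Rb4; b8: attacked by Rb4.
Legal moves for White: none.
In check with no legal moves → checkmate.

checkmate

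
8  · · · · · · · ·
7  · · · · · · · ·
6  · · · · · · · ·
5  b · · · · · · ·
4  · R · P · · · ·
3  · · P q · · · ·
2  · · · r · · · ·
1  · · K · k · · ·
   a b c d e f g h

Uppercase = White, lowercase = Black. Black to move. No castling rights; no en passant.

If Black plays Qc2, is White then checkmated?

yes

After Qc2: white king on c1; in check: yes, from the black queen on c2.
King squares — b1: attacked by Qc2; d1: attacked by Ke1; b2: attacked by Qc2; c2: attacked by Rd2; d2: attacked by Ke1.
White has no legal moves → checkmate.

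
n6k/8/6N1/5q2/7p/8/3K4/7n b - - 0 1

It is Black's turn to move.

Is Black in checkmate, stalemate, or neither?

Black to move; black king on h8.
In check: yes, from the white knight on g6.
Legal moves for Black: Kg8, Kh7, Kg7, Qxg6.
Black is in check but has 4 legal moves → neither.

neither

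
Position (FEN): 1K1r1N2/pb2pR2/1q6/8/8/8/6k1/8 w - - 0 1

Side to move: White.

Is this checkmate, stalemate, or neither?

White to move; white king on b8.
In check: yes, from the black rook on d8.
King squares — a7: attacked by Qb6; b7: attacked by Qb6; c7: attacked by Qb6; a8: attacked by Bb7; c8: attacked by Bb7.
Legal moves for White: none.
In check with no legal moves → checkmate.

checkmate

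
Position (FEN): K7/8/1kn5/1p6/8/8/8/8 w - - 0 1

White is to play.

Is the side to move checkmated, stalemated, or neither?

White to move; white king on a8.
In check: no.
King squares — a7: attacked by Kb6; b7: attacked by Kb6; b8: attacked by Nc6.
Legal moves for White: none.
Not in check and no legal moves → stalemate.

stalemate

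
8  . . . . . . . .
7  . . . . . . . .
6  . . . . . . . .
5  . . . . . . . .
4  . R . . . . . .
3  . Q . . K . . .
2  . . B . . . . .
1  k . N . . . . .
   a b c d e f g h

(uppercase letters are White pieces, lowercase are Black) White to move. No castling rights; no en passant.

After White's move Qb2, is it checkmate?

After Qb2: black king on a1; in check: yes, from the white queen on b2.
King squares — b1: attacked by Qb2; a2: attacked by Nc1; b2: attacked by Rb4.
Black has no legal moves → checkmate.

yes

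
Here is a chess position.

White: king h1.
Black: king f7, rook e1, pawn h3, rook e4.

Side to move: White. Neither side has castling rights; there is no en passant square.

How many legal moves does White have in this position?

White to move; king on h1.
In check: yes, from the black rook on e1.
Legal moves: Kh2.
Count: 1.

1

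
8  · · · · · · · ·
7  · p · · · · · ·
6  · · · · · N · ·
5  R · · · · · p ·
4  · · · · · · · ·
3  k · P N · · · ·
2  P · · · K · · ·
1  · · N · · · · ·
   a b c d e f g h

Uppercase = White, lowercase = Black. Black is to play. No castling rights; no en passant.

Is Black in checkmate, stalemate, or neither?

checkmate

Black to move; black king on a3.
In check: yes, from the white rook on a5.
King squares — a2: attacked by Nc1; b2: attacked by Nd3; b3: attacked by Nc1; a4: attacked by Ra5; b4: attacked by Pc3.
Legal moves for Black: none.
In check with no legal moves → checkmate.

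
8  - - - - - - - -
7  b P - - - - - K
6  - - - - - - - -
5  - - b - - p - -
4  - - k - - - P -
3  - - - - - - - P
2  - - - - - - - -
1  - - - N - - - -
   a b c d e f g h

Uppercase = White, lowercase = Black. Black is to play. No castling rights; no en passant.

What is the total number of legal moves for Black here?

Black to move; king on c4.
In check: no.
Legal moves: Bb8, Bab6, Bf8, Be7, Bd6, Bcb6, Bd4, Bb4, Be3, Ba3, Bf2, Bg1, Kd5, Kb5, Kd4, Kb4, Kd3, Kb3, fxg4, f4.
Count: 20.

20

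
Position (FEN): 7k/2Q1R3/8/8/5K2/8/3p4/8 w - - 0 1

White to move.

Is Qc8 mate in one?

yes

After Qc8: black king on h8; in check: yes, from the white queen on c8.
King squares — g7: attacked by Re7; h7: attacked by Re7; g8: attacked by Qc8.
Black has no legal moves → checkmate.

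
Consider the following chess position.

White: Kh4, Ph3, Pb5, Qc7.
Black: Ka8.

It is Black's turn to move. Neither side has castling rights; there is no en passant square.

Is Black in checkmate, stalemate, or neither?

Black to move; black king on a8.
In check: no.
King squares — a7: attacked by Qc7; b7: attacked by Qc7; b8: attacked by Qc7.
Legal moves for Black: none.
Not in check and no legal moves → stalemate.

stalemate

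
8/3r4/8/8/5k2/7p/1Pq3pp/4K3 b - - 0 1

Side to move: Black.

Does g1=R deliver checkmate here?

After g1=R: white king on e1; in check: yes, from the black rook on g1.
King squares — d1: attacked by Rg1; f1: attacked by Rg1; d2: attacked by Qc2; e2: attacked by Qc2; f2: attacked by Qc2.
White has no legal moves → checkmate.

yes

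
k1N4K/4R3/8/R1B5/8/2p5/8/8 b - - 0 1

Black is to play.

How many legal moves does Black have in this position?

Black to move; king on a8.
In check: yes, from the white rook on a5.
Legal moves: Kb8.
Count: 1.

1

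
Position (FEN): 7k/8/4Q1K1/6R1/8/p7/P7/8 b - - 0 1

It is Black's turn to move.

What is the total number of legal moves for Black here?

0

Black to move; king on h8.
In check: no.
Legal moves: none.
Count: 0.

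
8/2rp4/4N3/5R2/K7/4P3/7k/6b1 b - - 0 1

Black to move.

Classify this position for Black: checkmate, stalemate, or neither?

Black to move; black king on h2.
In check: no.
Legal moves for Black: Rc8, Rb7, Ra7+, Rc6, Rc5, Rc4+, Rc3, Rc2, Rc1, Kh3, Kg3, Kg2, Kh1, Bxe3, Bf2, dxe6, d6, d5.
Black has 18 legal moves and is not in check → neither.

neither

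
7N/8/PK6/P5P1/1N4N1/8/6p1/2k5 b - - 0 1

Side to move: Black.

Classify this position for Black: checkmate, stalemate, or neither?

neither

Black to move; black king on c1.
In check: no.
Legal moves for Black: Kd2, Kb2, Kd1, Kb1, g1=Q+, g1=R, g1=B+, g1=N.
Black has 8 legal moves and is not in check → neither.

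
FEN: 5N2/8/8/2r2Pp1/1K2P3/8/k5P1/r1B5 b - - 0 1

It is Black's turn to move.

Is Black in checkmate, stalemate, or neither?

neither

Black to move; black king on a2.
In check: no.
Legal moves for Black: Rc8, Rc7, Rc6, Rxf5, Re5, Rd5, Rb5+, Ra5, Rc4+, Rc3, Rc2, Rcxc1, Kb1, Raxc1, Rb1+, g4.
Black has 16 legal moves and is not in check → neither.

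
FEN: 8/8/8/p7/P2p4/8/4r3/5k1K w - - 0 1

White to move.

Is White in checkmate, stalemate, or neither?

stalemate

White to move; white king on h1.
In check: no.
King squares — g1: attacked by Kf1; g2: attacked by Kf1; h2: attacked by Re2.
Legal moves for White: none.
Not in check and no legal moves → stalemate.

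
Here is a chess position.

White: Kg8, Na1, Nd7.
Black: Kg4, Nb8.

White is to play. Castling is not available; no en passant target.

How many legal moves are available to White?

White to move; king on g8.
In check: no.
Legal moves: Kh8, Kf8, Kh7, Kg7, Kf7, Nf8, Nxb8, Nf6+, Nb6, Ne5+, Nc5, Nb3, Nc2.
Count: 13.

13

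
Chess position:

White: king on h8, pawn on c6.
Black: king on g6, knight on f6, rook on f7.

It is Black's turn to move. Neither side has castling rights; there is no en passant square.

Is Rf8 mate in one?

After Rf8: white king on h8; in check: yes, from the black rook on f8.
King squares — g7: attacked by Kg6; h7: attacked by Nf6; g8: attacked by Nf6.
White has no legal moves → checkmate.

yes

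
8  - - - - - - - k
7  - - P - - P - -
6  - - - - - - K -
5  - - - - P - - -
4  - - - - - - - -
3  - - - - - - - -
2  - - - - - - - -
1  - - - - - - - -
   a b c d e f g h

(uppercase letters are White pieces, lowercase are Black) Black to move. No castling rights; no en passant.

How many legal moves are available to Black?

Black to move; king on h8.
In check: no.
Legal moves: none.
Count: 0.

0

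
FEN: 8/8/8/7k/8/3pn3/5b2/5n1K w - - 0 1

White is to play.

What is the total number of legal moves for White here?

White to move; king on h1.
In check: no.
Legal moves: none.
Count: 0.

0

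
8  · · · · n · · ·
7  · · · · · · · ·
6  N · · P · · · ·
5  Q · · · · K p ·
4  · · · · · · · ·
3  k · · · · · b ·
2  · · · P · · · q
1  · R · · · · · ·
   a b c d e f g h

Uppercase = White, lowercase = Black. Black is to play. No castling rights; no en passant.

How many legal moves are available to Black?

0

Black to move; king on a3.
In check: yes, from the white queen on a5.
Legal moves: none.
Count: 0.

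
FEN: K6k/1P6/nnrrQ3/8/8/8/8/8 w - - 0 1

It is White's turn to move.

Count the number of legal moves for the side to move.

White to move; king on a8.
In check: yes, from the black knight on b6.
Legal moves: Ka7.
Count: 1.

1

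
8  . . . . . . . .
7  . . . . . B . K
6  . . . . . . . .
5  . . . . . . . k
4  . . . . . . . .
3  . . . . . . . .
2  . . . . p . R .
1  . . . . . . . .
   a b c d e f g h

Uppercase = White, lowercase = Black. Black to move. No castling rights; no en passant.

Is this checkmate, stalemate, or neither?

Black to move; black king on h5.
In check: yes, from the white bishop on f7.
King squares — g4: attacked by Rg2; h4: available; g5: attacked by Rg2; g6: attacked by Rg2; h6: attacked by Kh7.
Legal moves for Black: Kh4.
Black is in check but has 1 legal move → neither.

neither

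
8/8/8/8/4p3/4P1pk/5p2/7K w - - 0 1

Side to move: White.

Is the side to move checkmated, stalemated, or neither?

stalemate

White to move; white king on h1.
In check: no.
King squares — g1: attacked by Pf2; g2: attacked by Kh3; h2: attacked by Pg3.
Legal moves for White: none.
Not in check and no legal moves → stalemate.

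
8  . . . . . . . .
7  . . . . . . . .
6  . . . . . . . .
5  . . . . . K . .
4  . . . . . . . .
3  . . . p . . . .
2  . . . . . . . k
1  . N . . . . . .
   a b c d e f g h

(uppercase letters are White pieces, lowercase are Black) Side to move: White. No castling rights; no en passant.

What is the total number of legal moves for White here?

11

White to move; king on f5.
In check: no.
Legal moves: Kg6, Kf6, Ke6, Kg5, Ke5, Kg4, Kf4, Ke4, Nc3, Na3, Nd2.
Count: 11.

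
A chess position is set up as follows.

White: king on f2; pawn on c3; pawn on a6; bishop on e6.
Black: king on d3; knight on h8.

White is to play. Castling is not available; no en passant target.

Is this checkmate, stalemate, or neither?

White to move; white king on f2.
In check: no.
Legal moves for White include: Bg8, Bc8, Bf7, Bd7, Bf5+, Bd5, Bg4, Bc4+, Bh3, Bb3, Ba2, Kg3, Kf3, Kg2, Kg1, Kf1, Ke1, a7, ... (list truncated; more exist).
White has legal moves and is not in check → neither.

neither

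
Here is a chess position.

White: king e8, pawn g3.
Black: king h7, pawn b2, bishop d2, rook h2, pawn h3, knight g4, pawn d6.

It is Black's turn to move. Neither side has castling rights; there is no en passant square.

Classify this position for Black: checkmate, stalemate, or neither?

neither

Black to move; black king on h7.
In check: no.
Legal moves for Black include: Kh8, Kg8, Kg7, Kh6, Kg6, Nh6, Nf6+, Ne5, Ne3, Nf2, Rg2, Rf2, Re2+, Rh1, Bh6, Bg5, Ba5, Bf4, ... (list truncated; more exist).
Black has legal moves and is not in check → neither.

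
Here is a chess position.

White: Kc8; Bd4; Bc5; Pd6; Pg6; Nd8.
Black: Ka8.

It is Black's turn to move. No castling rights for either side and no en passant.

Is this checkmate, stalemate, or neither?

Black to move; black king on a8.
In check: no.
King squares — a7: attacked by Bc5; b7: attacked by Kc8; b8: attacked by Kc8.
Legal moves for Black: none.
Not in check and no legal moves → stalemate.

stalemate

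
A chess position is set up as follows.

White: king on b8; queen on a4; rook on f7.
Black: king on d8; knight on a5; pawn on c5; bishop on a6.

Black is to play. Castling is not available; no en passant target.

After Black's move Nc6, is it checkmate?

After Nc6: white king on b8; in check: yes, from the black knight on c6.
White has 2 legal replies: Ka8, Qxc6.
In check but a legal move exists → not checkmate.

no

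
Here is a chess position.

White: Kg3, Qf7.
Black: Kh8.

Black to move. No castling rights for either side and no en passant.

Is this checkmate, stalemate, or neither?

stalemate

Black to move; black king on h8.
In check: no.
King squares — g7: attacked by Qf7; h7: attacked by Qf7; g8: attacked by Qf7.
Legal moves for Black: none.
Not in check and no legal moves → stalemate.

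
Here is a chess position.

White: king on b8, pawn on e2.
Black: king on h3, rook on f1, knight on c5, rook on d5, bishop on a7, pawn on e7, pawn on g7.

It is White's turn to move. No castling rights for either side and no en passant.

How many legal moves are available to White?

4

White to move; king on b8.
In check: yes, from the black bishop on a7.
Legal moves: Kc8, Ka8, Kc7, Kxa7.
Count: 4.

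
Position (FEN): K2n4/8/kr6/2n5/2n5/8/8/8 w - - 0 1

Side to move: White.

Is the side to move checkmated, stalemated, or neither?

White to move; white king on a8.
In check: no.
King squares — a7: attacked by Ka6; b7: attacked by Nc5; b8: attacked by Rb6.
Legal moves for White: none.
Not in check and no legal moves → stalemate.

stalemate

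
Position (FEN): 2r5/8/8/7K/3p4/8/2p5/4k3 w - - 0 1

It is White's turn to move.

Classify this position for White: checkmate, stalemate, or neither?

White to move; white king on h5.
In check: no.
Legal moves for White: Kh6, Kg6, Kg5, Kh4, Kg4.
White has 5 legal moves and is not in check → neither.

neither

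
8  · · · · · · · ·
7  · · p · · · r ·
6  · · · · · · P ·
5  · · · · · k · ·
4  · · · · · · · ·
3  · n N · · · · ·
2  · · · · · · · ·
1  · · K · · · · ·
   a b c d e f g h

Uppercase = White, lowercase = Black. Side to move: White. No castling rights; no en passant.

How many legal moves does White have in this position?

4

White to move; king on c1.
In check: yes, from the black knight on b3.
Legal moves: Kc2, Kb2, Kd1, Kb1.
Count: 4.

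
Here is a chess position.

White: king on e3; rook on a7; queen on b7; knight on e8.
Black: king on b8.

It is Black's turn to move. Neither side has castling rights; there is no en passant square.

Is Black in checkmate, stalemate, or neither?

checkmate

Black to move; black king on b8.
In check: yes, from the white queen on b7.
King squares — a7: attacked by Qb7; b7: attacked by Ra7; c7: attacked by Qb7; a8: attacked by Ra7; c8: attacked by Qb7.
Legal moves for Black: none.
In check with no legal moves → checkmate.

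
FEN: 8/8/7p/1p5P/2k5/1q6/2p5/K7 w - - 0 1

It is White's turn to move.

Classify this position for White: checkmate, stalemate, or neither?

White to move; white king on a1.
In check: no.
King squares — b1: attacked by Pc2; a2: attacked by Qb3; b2: attacked by Qb3.
Legal moves for White: none.
Not in check and no legal moves → stalemate.

stalemate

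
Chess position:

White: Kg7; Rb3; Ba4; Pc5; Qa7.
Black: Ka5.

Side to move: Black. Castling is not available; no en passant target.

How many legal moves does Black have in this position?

0

Black to move; king on a5.
In check: yes, from the white queen on a7.
Legal moves: none.
Count: 0.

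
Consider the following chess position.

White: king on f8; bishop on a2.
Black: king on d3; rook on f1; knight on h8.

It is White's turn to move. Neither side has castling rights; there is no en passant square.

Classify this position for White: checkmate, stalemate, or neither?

White to move; white king on f8.
In check: yes, from the black rook on f1.
King squares — e7: available; f7: attacked by Rf1; g7: available; e8: available; g8: available.
Legal moves for White: Kg8, Ke8, Kg7, Ke7, Bf7.
White is in check but has 5 legal moves → neither.

neither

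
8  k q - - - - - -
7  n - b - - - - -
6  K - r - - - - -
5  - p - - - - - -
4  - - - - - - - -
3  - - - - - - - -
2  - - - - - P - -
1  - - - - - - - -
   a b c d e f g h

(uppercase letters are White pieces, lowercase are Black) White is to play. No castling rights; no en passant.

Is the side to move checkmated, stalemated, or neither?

White to move; white king on a6.
In check: yes, from the black rook on c6.
King squares — a5: attacked by Bc7; b5: attacked by Na7; b6: attacked by Rc6; a7: attacked by Ka8; b7: attacked by Ka8.
Legal moves for White: none.
In check with no legal moves → checkmate.

checkmate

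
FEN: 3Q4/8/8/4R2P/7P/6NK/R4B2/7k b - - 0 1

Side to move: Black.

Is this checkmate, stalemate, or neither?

Black to move; black king on h1.
In check: yes, from the white knight on g3.
King squares — g1: attacked by Bf2; g2: attacked by Kh3; h2: attacked by Kh3.
Legal moves for Black: none.
In check with no legal moves → checkmate.

checkmate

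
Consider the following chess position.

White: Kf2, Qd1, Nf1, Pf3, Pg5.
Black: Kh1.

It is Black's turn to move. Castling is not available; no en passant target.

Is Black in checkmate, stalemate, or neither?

Black to move; black king on h1.
In check: no.
King squares — g1: attacked by Kf2; g2: attacked by Kf2; h2: attacked by Nf1.
Legal moves for Black: none.
Not in check and no legal moves → stalemate.

stalemate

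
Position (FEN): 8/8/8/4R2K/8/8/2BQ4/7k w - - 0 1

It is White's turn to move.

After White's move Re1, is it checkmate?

After Re1: black king on h1; in check: yes, from the white rook on e1.
King squares — g1: attacked by Re1; g2: attacked by Qd2; h2: attacked by Qd2.
Black has no legal moves → checkmate.

yes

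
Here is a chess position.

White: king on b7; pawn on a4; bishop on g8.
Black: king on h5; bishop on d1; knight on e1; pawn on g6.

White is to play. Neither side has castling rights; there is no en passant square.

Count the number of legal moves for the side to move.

White to move; king on b7.
In check: no.
Legal moves: Bh7, Bf7, Be6, Bd5, Bc4, Bb3, Ba2, Kc8, Kb8, Ka8, Kc7, Ka7, Kc6, Kb6, Ka6, a5.
Count: 16.

16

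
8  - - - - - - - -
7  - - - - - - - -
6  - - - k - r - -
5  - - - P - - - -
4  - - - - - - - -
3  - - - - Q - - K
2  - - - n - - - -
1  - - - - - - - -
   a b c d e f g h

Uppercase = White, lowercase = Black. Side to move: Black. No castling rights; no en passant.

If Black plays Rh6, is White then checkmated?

After Rh6: white king on h3; in check: yes, from the black rook on h6.
White has 4 legal replies: Kg4, Kg3, Kg2, Qxh6+.
In check but a legal move exists → not checkmate.

no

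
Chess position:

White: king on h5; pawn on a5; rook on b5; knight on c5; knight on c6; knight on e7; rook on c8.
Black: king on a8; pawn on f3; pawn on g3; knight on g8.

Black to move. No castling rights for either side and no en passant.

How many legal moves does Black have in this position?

Black to move; king on a8.
In check: yes, from the white rook on c8.
Legal moves: none.
Count: 0.

0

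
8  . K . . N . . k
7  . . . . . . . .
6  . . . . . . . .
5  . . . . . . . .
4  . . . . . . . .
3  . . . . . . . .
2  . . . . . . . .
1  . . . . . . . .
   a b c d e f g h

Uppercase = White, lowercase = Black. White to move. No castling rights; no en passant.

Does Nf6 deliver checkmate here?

After Nf6: black king on h8; in check: no.
Black is not in check, so this cannot be checkmate.

no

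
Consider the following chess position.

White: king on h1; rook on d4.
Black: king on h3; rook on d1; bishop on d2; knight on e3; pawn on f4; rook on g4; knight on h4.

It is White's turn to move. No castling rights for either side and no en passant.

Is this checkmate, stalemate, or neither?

checkmate

White to move; white king on h1.
In check: yes, from the black rook on d1.
King squares — g1: attacked by Rd1; g2: attacked by Ne3; h2: attacked by Kh3.
Legal moves for White: none.
In check with no legal moves → checkmate.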